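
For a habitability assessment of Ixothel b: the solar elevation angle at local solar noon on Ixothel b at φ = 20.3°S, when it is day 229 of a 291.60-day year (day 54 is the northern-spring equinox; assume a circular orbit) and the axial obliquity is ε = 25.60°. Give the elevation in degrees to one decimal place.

Solar longitude: λ_s = 360° × (229 − 54)/291.60 = 216.049°.
sin δ = sin 25.60° × sin 216.049° = -0.25427, so δ = -14.731°.
At local noon the hour angle is zero, so the zenith angle equals |φ − δ| = |-20.3° − (-14.731°)| = 5.569°.
Elevation = 90° − 5.569° = 84.4°.

84.4°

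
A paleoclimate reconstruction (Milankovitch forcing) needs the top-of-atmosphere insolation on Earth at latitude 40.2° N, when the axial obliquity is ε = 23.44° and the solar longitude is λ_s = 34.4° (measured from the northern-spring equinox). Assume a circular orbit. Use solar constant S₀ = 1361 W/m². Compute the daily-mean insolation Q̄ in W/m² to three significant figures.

Solar declination: sin δ = sin ε · sin λ_s = sin 23.44° × sin 34.4° = 0.22474, so δ = +12.987°.
cos H₀ = −tan(+40.2°) tan(+12.987°) = -0.1949, H₀ = 1.7670 rad.
Bracket: H₀ sin φ sin δ + cos φ cos δ sin H₀ = 1.7670×0.64546×0.22474 + 0.76380×0.97442×0.98082 = 0.256322 + 0.729987 = 0.986309.
Q̄ = (S₀/π) × [bracket] = (1361/π) × 0.986309 = 427.3 W/m².

Q̄ ≈ 427 W/m²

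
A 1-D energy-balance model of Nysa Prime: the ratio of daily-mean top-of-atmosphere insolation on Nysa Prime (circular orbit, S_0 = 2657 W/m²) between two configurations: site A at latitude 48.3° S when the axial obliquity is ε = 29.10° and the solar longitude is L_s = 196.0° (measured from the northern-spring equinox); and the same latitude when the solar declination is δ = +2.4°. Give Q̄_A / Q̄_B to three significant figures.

— Configuration A (ϕ=-48.3°):
Solar declination: sin δ = sin ε · sin L_s = sin 29.10° × sin 196.0° = -0.13405, so δ = -7.704°.
cos h₀ = −tan(-48.3°) tan(-7.704°) = -0.1518, h₀ = 1.7232 rad.
Bracket: h₀ sin ϕ sin δ + cos ϕ cos δ sin h₀ = 1.7232×-0.74664×-0.13405 + 0.66523×0.99097×0.98841 = 0.172470 + 0.651583 = 0.824053.
Q̄ = (S_0/π) × [bracket] = (2657/π) × 0.824053 = 696.94 W/m².
— Configuration B (ϕ=-48.3°):
cos h₀ = −tan(-48.3°) tan(+2.400°) = 0.0470, h₀ = 1.5237 rad.
Bracket: h₀ sin ϕ sin δ + cos ϕ cos δ sin h₀ = 1.5237×-0.74664×0.04188 + 0.66523×0.99912×0.99889 = -0.047645 + 0.663907 = 0.616262.
Q̄ = (S_0/π) × [bracket] = (2657/π) × 0.616262 = 521.20 W/m².
Ratio Q̄_A / Q̄_B = 696.94 / 521.20 = 1.337.

Q̄_A / Q̄_B ≈ 1.34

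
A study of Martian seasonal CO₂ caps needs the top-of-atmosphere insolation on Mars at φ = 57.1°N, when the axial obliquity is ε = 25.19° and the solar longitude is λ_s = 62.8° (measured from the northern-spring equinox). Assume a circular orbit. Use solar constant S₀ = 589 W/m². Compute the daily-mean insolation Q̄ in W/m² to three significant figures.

Solar declination: sin δ = sin ε · sin λ_s = sin 25.19° × sin 62.8° = 0.37855, so δ = +22.244°.
cos H₀ = −tan(+57.1°) tan(+22.244°) = -0.6322, H₀ = 2.2552 rad.
Bracket: H₀ sin φ sin δ + cos φ cos δ sin H₀ = 2.2552×0.83962×0.37855 + 0.54317×0.92558×0.77480 = 0.716789 + 0.389529 = 1.106318.
Q̄ = (S₀/π) × [bracket] = (589/π) × 1.106318 = 207.4 W/m².

Q̄ ≈ 207 W/m²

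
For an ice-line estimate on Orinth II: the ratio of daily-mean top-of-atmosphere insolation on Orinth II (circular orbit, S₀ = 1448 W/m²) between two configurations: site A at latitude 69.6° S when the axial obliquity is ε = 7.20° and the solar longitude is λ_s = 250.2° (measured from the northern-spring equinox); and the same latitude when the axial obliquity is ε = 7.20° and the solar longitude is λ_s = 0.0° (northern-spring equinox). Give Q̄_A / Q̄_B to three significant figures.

Q̄_A / Q̄_B ≈ 1.54

— Configuration A (φ=-69.6°):
Solar declination: sin δ = sin ε · sin λ_s = sin 7.20° × sin 250.2° = -0.11792, so δ = -6.772°.
cos H₀ = −tan(-69.6°) tan(-6.772°) = -0.3193, H₀ = 1.8958 rad.
Bracket: H₀ sin φ sin δ + cos φ cos δ sin H₀ = 1.8958×-0.93728×-0.11792 + 0.34857×0.99302×0.94765 = 0.209532 + 0.328017 = 0.537549.
Q̄ = (S₀/π) × [bracket] = (1448/π) × 0.537549 = 247.76 W/m².
— Configuration B (φ=-69.6°):
Solar declination: sin δ = sin ε · sin λ_s = sin 7.20° × sin 0.0° = 0.00000, so δ = +0.000°.
cos H₀ = −tan(-69.6°) tan(+0.000°) = 0.0000, H₀ = 1.5708 rad.
Bracket: H₀ sin φ sin δ + cos φ cos δ sin H₀ = 1.5708×-0.93728×0.00000 + 0.34857×1.00000×1.00000 = -0.000000 + 0.348570 = 0.348570.
Q̄ = (S₀/π) × [bracket] = (1448/π) × 0.348570 = 160.66 W/m².
Ratio Q̄_A / Q̄_B = 247.76 / 160.66 = 1.542.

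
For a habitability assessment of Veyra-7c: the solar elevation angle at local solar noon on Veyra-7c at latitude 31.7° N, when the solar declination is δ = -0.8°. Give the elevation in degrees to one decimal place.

At local noon the hour angle is zero, so the zenith angle equals |φ − δ| = |+31.7° − (-0.800°)| = 32.500°.
Elevation = 90° − 32.500° = 57.5°.

57.5°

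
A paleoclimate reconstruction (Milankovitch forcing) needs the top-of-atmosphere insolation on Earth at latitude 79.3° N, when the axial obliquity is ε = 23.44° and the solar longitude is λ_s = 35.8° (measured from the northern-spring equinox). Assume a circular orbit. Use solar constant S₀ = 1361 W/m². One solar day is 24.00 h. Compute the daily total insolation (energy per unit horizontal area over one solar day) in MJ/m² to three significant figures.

26.9 MJ/m²

Solar declination: sin δ = sin ε · sin λ_s = sin 23.44° × sin 35.8° = 0.23269, so δ = +13.455°.
cos H₀ = −tan(+79.3°) tan(+13.455°) = -1.2662 ≤ −1 ⇒ polar day, H₀ = π.
Bracket: H₀ sin φ sin δ + cos φ cos δ sin H₀ = 3.1416×0.98261×0.23269 + 0.18567×0.97255×0.00000 = 0.718306 + 0.000000 = 0.718306.
Q̄ = (S₀/π) × [bracket] = (1361/π) × 0.718306 = 311.18 W/m².
Daily total = Q̄ × 24.00 h × 3600 s/h = 311.18 × 24.00 × 3600 / 10⁶ = 26.89 MJ/m².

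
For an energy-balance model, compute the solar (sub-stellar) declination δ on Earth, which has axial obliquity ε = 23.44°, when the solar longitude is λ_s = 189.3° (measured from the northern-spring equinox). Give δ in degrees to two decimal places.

sin δ = sin ε · sin λ_s = sin 23.44° × sin 189.3° = -0.064284.
δ = arcsin(-0.064284) = -3.69°.

δ = -3.69°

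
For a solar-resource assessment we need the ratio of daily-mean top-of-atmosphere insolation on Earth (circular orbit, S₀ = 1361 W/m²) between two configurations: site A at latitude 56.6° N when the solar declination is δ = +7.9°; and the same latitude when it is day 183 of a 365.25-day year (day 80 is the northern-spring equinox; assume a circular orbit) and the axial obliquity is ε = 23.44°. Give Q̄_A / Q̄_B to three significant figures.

Q̄_A / Q̄_B ≈ 0.655

— Configuration A (φ=+56.6°):
cos H₀ = −tan(+56.6°) tan(+7.900°) = -0.2104, H₀ = 1.7828 rad.
Bracket: H₀ sin φ sin δ + cos φ cos δ sin H₀ = 1.7828×0.83485×0.13744 + 0.55048×0.99051×0.97761 = 0.204562 + 0.533048 = 0.737610.
Q̄ = (S₀/π) × [bracket] = (1361/π) × 0.737610 = 319.55 W/m².
— Configuration B (φ=+56.6°):
Solar longitude: λ_s = 360° × (183 − 80)/365.25 = 101.520°.
sin δ = sin 23.44° × sin 101.520° = 0.38978, so δ = +22.941°.
cos H₀ = −tan(+56.6°) tan(+22.941°) = -0.6419, H₀ = 2.2678 rad.
Bracket: H₀ sin φ sin δ + cos φ cos δ sin H₀ = 2.2678×0.83485×0.38978 + 0.55048×0.92091×0.76679 = 0.737960 + 0.388718 = 1.126678.
Q̄ = (S₀/π) × [bracket] = (1361/π) × 1.126678 = 488.10 W/m².
Ratio Q̄_A / Q̄_B = 319.55 / 488.10 = 0.6547.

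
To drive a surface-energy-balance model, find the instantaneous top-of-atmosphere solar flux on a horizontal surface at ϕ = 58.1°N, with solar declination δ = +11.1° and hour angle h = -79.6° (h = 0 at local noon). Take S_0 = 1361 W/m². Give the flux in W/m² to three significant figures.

cos θ_z = sin ϕ sin δ + cos ϕ cos δ cos h = 0.163446 + 0.093609 = 0.257055.
Flux = S_0 · cos θ_z = 1361 × 0.257055 = 349.9 W/m².

350 W/m²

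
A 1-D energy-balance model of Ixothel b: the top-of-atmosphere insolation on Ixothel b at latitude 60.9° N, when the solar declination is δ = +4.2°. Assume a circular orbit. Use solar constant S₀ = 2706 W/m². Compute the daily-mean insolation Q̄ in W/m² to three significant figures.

Q̄ ≈ 508 W/m²

cos H₀ = −tan(+60.9°) tan(+4.200°) = -0.1319, H₀ = 1.7031 rad.
Bracket: H₀ sin φ sin δ + cos φ cos δ sin H₀ = 1.7031×0.87377×0.07324 + 0.48634×0.99731×0.99126 = 0.108990 + 0.480793 = 0.589783.
Q̄ = (S₀/π) × [bracket] = (2706/π) × 0.589783 = 508.0 W/m².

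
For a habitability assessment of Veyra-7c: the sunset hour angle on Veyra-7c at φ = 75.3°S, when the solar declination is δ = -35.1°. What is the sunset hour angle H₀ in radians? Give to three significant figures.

Sunrise equation: cos H₀ = −tan φ · tan δ = -2.6790 ≤ −1, so the host star never sets (polar day) and H₀ = π.

H₀ = 3.14 rad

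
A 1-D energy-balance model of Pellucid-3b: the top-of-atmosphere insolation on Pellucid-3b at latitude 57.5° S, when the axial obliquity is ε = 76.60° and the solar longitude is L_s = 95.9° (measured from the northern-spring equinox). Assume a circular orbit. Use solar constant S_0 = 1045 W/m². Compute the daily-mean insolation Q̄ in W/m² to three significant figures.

Q̄ ≈ 0.00 W/m²

Solar declination: sin δ = sin ε · sin L_s = sin 76.60° × sin 95.9° = 0.96762, so δ = +75.380°.
cos h₀ = −tan(-57.5°) tan(+75.380°) = 6.0177 ≥ 1 ⇒ polar night, h₀ = 0 and Q̄ = 0.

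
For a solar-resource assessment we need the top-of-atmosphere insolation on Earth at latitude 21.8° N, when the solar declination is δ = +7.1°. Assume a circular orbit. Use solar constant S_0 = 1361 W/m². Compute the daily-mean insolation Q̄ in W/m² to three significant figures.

Q̄ ≈ 431 W/m²

cos h₀ = −tan(+21.8°) tan(+7.100°) = -0.0498, h₀ = 1.6206 rad.
Bracket: h₀ sin ϕ sin δ + cos ϕ cos δ sin h₀ = 1.6206×0.37137×0.12360 + 0.92849×0.99233×0.99876 = 0.074388 + 0.920226 = 0.994614.
Q̄ = (S_0/π) × [bracket] = (1361/π) × 0.994614 = 430.9 W/m².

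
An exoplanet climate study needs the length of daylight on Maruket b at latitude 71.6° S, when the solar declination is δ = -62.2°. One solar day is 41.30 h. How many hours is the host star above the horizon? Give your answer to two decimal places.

Sunrise equation: cos H₀ = −tan φ · tan δ = -5.7016 ≤ −1, so the host star never sets (polar day) and H₀ = π.
Daylight = 2H₀/(2π) × 41.30 h = (3.1416/π) × 41.30 = 41.30 h.

41.30 h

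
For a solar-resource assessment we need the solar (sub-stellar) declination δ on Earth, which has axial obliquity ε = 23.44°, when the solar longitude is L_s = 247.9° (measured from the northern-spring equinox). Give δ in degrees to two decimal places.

sin δ = sin ε · sin L_s = sin 23.44° × sin 247.9° = -0.368562.
δ = arcsin(-0.368562) = -21.63°.

δ = -21.63°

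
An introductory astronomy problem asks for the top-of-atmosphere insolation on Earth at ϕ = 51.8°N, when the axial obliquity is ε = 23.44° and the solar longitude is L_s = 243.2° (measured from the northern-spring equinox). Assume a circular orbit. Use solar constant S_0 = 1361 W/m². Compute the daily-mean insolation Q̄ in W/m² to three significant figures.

Solar declination: sin δ = sin ε · sin L_s = sin 23.44° × sin 243.2° = -0.35506, so δ = -20.797°.
cos h₀ = −tan(+51.8°) tan(-20.797°) = 0.4826, h₀ = 1.0671 rad.
Bracket: h₀ sin ϕ sin δ + cos ϕ cos δ sin h₀ = 1.0671×0.78586×-0.35506 + 0.61841×0.93484×0.87581 = -0.297750 + 0.506318 = 0.208568.
Q̄ = (S_0/π) × [bracket] = (1361/π) × 0.208568 = 90.36 W/m².

Q̄ ≈ 90.4 W/m²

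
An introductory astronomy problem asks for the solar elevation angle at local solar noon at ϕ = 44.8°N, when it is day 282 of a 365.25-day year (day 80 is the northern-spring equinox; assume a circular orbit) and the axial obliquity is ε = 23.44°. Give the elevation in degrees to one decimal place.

Solar longitude: L_s = 360° × (282 − 80)/365.25 = 199.097°.
sin δ = sin 23.44° × sin 199.097° = -0.13014, so δ = -7.478°.
At local noon the hour angle is zero, so the zenith angle equals |ϕ − δ| = |+44.8° − (-7.478°)| = 52.278°.
Elevation = 90° − 52.278° = 37.7°.

37.7°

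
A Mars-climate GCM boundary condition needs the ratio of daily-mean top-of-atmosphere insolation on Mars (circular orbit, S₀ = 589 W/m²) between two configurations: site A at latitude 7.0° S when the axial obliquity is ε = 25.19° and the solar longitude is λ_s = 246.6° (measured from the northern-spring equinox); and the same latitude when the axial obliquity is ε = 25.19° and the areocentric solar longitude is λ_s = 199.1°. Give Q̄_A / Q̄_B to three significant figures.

Q̄_A / Q̄_B ≈ 0.980

— Configuration A (φ=-7.0°):
Solar declination: sin δ = sin ε · sin λ_s = sin 25.19° × sin 246.6° = -0.39062, so δ = -22.993°.
cos H₀ = −tan(-7.0°) tan(-22.993°) = -0.0521, H₀ = 1.6229 rad.
Bracket: H₀ sin φ sin δ + cos φ cos δ sin H₀ = 1.6229×-0.12187×-0.39062 + 0.99255×0.92055×0.99864 = 0.077258 + 0.912449 = 0.989707.
Q̄ = (S₀/π) × [bracket] = (589/π) × 0.989707 = 185.55 W/m².
— Configuration B (φ=-7.0°):
sin δ = sin 25.19° × sin 199.1° = -0.13927, so δ = -8.006°.
cos H₀ = −tan(-7.0°) tan(-8.006°) = -0.0173, H₀ = 1.5881 rad.
Bracket: H₀ sin φ sin δ + cos φ cos δ sin H₀ = 1.5881×-0.12187×-0.13927 + 0.99255×0.99025×0.99985 = 0.026955 + 0.982725 = 1.009680.
Q̄ = (S₀/π) × [bracket] = (589/π) × 1.009680 = 189.30 W/m².
Ratio Q̄_A / Q̄_B = 185.55 / 189.30 = 0.9802.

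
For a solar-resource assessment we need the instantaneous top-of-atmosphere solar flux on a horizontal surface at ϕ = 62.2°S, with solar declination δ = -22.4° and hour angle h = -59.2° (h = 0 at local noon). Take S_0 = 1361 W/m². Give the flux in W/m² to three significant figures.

759 W/m²

cos θ_z = sin ϕ sin δ + cos ϕ cos δ cos h = 0.337088 + 0.220791 = 0.557879.
Flux = S_0 · cos θ_z = 1361 × 0.557879 = 759.3 W/m².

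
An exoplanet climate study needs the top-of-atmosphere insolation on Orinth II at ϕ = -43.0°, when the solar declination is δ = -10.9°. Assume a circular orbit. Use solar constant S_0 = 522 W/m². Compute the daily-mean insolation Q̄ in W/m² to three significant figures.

cos h₀ = −tan(-43.0°) tan(-10.900°) = -0.1796, h₀ = 1.7513 rad.
Bracket: h₀ sin ϕ sin δ + cos ϕ cos δ sin h₀ = 1.7513×-0.68200×-0.18910 + 0.73135×0.98196×0.98374 = 0.225859 + 0.706479 = 0.932338.
Q̄ = (S_0/π) × [bracket] = (522/π) × 0.932338 = 154.9 W/m².

Q̄ ≈ 155 W/m²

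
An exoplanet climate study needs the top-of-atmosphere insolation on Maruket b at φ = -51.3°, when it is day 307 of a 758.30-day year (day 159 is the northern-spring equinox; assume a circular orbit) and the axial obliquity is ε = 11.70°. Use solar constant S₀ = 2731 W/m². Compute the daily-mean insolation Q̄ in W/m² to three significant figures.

Q̄ ≈ 346 W/m²

Solar longitude: λ_s = 360° × (307 − 159)/758.30 = 70.262°.
sin δ = sin 11.70° × sin 70.262° = 0.19087, so δ = +11.004°.
cos H₀ = −tan(-51.3°) tan(+11.004°) = 0.2427, H₀ = 1.3256 rad.
Bracket: H₀ sin φ sin δ + cos φ cos δ sin H₀ = 1.3256×-0.78043×0.19087 + 0.62524×0.98161×0.97010 = -0.197462 + 0.595391 = 0.397929.
Q̄ = (S₀/π) × [bracket] = (2731/π) × 0.397929 = 345.9 W/m².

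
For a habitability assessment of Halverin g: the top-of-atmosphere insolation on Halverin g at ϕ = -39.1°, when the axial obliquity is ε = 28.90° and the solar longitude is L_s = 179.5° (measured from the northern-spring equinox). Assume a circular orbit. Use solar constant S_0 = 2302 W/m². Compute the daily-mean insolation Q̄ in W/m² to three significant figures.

Q̄ ≈ 566 W/m²

Solar declination: sin δ = sin ε · sin L_s = sin 28.90° × sin 179.5° = 0.00422, so δ = +0.242°.
cos h₀ = −tan(-39.1°) tan(+0.242°) = 0.0034, h₀ = 1.5674 rad.
Bracket: h₀ sin ϕ sin δ + cos ϕ cos δ sin h₀ = 1.5674×-0.63068×0.00422 + 0.77605×0.99999×0.99999 = -0.004172 + 0.776034 = 0.771862.
Q̄ = (S_0/π) × [bracket] = (2302/π) × 0.771862 = 565.6 W/m².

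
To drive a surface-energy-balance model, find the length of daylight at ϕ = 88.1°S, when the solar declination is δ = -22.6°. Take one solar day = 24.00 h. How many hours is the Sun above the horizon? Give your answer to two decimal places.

24.00 h

Sunrise equation: cos h₀ = −tan ϕ · tan δ = -12.5480 ≤ −1, so the Sun never sets (polar day) and h₀ = π.
Daylight = 2h₀/(2π) × 24.00 h = (3.1416/π) × 24.00 = 24.00 h.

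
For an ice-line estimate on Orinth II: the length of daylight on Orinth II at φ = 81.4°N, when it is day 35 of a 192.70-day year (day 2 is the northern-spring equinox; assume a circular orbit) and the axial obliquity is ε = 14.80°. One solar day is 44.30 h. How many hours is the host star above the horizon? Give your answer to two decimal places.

Solar longitude: λ_s = 360° × (35 − 2)/192.70 = 61.650°.
sin δ = sin 14.80° × sin 61.650° = 0.22481, so δ = +12.992°.
Sunrise equation: cos H₀ = −tan φ · tan δ = -1.5255 ≤ −1, so the host star never sets (polar day) and H₀ = π.
Daylight = 2H₀/(2π) × 44.30 h = (3.1416/π) × 44.30 = 44.30 h.

44.30 h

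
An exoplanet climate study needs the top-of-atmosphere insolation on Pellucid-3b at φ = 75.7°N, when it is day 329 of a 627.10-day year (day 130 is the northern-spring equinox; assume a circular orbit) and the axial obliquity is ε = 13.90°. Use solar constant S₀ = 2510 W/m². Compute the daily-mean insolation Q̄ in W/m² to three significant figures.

Solar longitude: λ_s = 360° × (329 − 130)/627.10 = 114.240°.
sin δ = sin 13.90° × sin 114.240° = 0.21905, so δ = +12.653°.
cos H₀ = −tan(+75.7°) tan(+12.653°) = -0.8807, H₀ = 2.6482 rad.
Bracket: H₀ sin φ sin δ + cos φ cos δ sin H₀ = 2.6482×0.96902×0.21905 + 0.24700×0.97571×0.47358 = 0.562117 + 0.114133 = 0.676250.
Q̄ = (S₀/π) × [bracket] = (2510/π) × 0.676250 = 540.3 W/m².

Q̄ ≈ 540 W/m²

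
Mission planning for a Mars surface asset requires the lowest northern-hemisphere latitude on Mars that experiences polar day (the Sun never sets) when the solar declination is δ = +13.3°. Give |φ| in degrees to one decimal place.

Polar day requires cos H₀ = −tan φ tan δ ≤ −1, i.e. tan φ tan δ ≥ 1.
The boundary is |tan φ| · |tan δ| = 1, so |φ| = 90° − |δ| = 90° − 13.3° = 76.7° in the northern hemisphere.

|φ| = 76.7°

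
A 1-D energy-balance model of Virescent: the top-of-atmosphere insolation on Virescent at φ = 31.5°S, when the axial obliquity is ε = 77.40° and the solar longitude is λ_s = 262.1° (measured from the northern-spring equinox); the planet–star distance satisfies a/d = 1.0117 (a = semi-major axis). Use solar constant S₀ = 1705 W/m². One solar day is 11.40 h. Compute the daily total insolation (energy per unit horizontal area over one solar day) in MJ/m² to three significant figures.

36.2 MJ/m²

Solar declination: sin δ = sin ε · sin λ_s = sin 77.40° × sin 262.1° = -0.96665, so δ = -75.162°.
cos H₀ = −tan(-31.5°) tan(-75.162°) = -2.3132 ≤ −1 ⇒ polar day, H₀ = π.
Bracket: H₀ sin φ sin δ + cos φ cos δ sin H₀ = 3.1416×-0.52250×-0.96665 + 0.85264×0.25608×0.00000 = 1.586742 + 0.000000 = 1.586742.
Inverse-square distance factor (a/d)² = 1.0117² = 1.023537.
Q̄ = (S₀/π) × 1.023537 × [bracket] = (1705/π) × 1.023537 × 1.586742 = 881.42 W/m².
Daily total = Q̄ × 11.40 h × 3600 s/h = 881.42 × 11.40 × 3600 / 10⁶ = 36.17 MJ/m².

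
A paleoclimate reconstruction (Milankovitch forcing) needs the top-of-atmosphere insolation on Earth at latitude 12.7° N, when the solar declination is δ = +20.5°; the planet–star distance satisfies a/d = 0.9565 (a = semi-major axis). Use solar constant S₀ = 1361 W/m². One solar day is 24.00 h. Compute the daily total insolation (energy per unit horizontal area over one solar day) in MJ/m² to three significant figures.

35.5 MJ/m²

cos H₀ = −tan(+12.7°) tan(+20.500°) = -0.0843, H₀ = 1.6552 rad.
Bracket: H₀ sin φ sin δ + cos φ cos δ sin H₀ = 1.6552×0.21985×0.35021 + 0.97553×0.93667×0.99644 = 0.127440 + 0.910497 = 1.037937.
Inverse-square distance factor (a/d)² = 0.9565² = 0.914892.
Q̄ = (S₀/π) × 0.914892 × [bracket] = (1361/π) × 0.914892 × 1.037937 = 411.39 W/m².
Daily total = Q̄ × 24.00 h × 3600 s/h = 411.39 × 24.00 × 3600 / 10⁶ = 35.54 MJ/m².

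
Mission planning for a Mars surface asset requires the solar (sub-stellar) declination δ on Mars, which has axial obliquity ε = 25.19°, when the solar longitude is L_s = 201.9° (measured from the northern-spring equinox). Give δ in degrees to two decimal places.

δ = -9.13°

sin δ = sin ε · sin L_s = sin 25.19° × sin 201.9° = -0.158752.
δ = arcsin(-0.158752) = -9.13°.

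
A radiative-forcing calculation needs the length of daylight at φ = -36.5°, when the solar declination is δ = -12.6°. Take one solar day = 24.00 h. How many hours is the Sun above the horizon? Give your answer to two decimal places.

cos H₀ = −tan φ · tan δ = −tan(-36.5°) × tan(-12.600°) = -0.1654, so H₀ = 1.7370 rad = 99.52°.
Daylight = 2H₀/(2π) × 24.00 h = (1.7370/π) × 24.00 = 13.27 h.

13.27 h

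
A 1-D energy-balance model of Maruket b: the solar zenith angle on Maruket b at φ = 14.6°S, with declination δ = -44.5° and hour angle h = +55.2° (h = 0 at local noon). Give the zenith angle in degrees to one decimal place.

θ_z = 55.2°

cos θ_z = sin φ sin δ + cos φ cos δ cos h = 0.176678 + 0.393917 = 0.570595.
θ_z = arccos(0.570595) = 55.2°.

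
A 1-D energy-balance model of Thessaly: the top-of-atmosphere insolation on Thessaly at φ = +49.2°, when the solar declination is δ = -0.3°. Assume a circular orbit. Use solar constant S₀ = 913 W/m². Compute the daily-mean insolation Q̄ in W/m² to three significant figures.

Q̄ ≈ 188 W/m²

cos H₀ = −tan(+49.2°) tan(-0.300°) = 0.0061, H₀ = 1.5647 rad.
Bracket: H₀ sin φ sin δ + cos φ cos δ sin H₀ = 1.5647×0.75700×-0.00524 + 0.65342×0.99999×0.99998 = -0.006207 + 0.653400 = 0.647193.
Q̄ = (S₀/π) × [bracket] = (913/π) × 0.647193 = 188.1 W/m².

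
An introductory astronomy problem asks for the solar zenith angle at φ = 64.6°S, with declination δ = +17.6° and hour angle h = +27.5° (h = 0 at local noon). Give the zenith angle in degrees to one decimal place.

θ_z = 84.9°

cos θ_z = sin φ sin δ + cos φ cos δ cos h = -0.273141 + 0.362661 = 0.089520.
θ_z = arccos(0.089520) = 84.9°.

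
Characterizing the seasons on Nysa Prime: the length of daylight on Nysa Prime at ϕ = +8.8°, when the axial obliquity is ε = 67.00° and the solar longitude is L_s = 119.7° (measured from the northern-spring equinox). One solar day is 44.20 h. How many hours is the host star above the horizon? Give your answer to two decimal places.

25.02 h

Solar declination: sin δ = sin ε · sin L_s = sin 67.00° × sin 119.7° = 0.79958, so δ = +53.090°.
cos h₀ = −tan ϕ · tan δ = −tan(+8.8°) × tan(+53.090°) = -0.2061, so h₀ = 1.7784 rad = 101.89°.
Daylight = 2h₀/(2π) × 44.20 h = (1.7784/π) × 44.20 = 25.02 h.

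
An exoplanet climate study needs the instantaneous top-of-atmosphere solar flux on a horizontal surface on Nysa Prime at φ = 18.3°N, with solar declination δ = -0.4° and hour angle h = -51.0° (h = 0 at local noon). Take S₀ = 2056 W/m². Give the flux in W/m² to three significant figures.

cos θ_z = sin φ sin δ + cos φ cos δ cos h = -0.002192 + 0.597478 = 0.595286.
Flux = S₀ · cos θ_z = 2056 × 0.595286 = 1224 W/m².

1.22e+03 W/m²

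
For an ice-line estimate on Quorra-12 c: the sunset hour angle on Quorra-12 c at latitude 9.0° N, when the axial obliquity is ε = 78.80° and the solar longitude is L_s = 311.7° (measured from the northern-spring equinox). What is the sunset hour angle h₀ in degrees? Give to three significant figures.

Solar declination: sin δ = sin ε · sin L_s = sin 78.80° × sin 311.7° = -0.73242, so δ = -47.090°.
cos h₀ = −tan ϕ · tan δ = −tan(+9.0°) × tan(-47.090°) = 0.1704, so h₀ = 1.3996 rad = 80.19°.

h₀ = 80.2°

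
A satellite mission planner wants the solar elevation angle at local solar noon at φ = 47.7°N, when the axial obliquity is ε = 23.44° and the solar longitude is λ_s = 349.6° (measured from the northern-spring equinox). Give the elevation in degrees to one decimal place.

Solar declination: sin δ = sin ε · sin λ_s = sin 23.44° × sin 349.6° = -0.07181, so δ = -4.118°.
At local noon the hour angle is zero, so the zenith angle equals |φ − δ| = |+47.7° − (-4.118°)| = 51.818°.
Elevation = 90° − 51.818° = 38.2°.

38.2°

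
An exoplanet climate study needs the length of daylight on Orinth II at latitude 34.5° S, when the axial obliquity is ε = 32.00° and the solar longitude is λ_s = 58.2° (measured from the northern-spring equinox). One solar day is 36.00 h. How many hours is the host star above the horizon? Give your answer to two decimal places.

Solar declination: sin δ = sin ε · sin λ_s = sin 32.00° × sin 58.2° = 0.45037, so δ = +26.768°.
cos H₀ = −tan φ · tan δ = −tan(-34.5°) × tan(+26.768°) = 0.3467, so H₀ = 1.2168 rad = 69.72°.
Daylight = 2H₀/(2π) × 36.00 h = (1.2168/π) × 36.00 = 13.94 h.

13.94 h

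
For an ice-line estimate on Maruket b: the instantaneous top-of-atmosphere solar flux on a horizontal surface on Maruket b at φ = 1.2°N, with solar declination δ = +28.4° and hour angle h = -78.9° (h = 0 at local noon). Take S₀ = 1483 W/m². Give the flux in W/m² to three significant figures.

266 W/m²

cos θ_z = sin φ sin δ + cos φ cos δ cos h = 0.009961 + 0.169315 = 0.179276.
Flux = S₀ · cos θ_z = 1483 × 0.179276 = 265.9 W/m².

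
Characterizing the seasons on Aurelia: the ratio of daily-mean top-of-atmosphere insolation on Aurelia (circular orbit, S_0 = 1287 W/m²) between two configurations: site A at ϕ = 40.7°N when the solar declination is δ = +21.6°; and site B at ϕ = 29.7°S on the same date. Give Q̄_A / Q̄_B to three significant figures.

Q̄_A / Q̄_B ≈ 2.07

— Configuration A (ϕ=+40.7°):
cos h₀ = −tan(+40.7°) tan(+21.600°) = -0.3406, h₀ = 1.9183 rad.
Bracket: h₀ sin ϕ sin δ + cos ϕ cos δ sin h₀ = 1.9183×0.65210×0.36812 + 0.75813×0.92978×0.94023 = 0.460490 + 0.662763 = 1.123253.
Q̄ = (S_0/π) × [bracket] = (1287/π) × 1.123253 = 460.16 W/m².
— Configuration B (ϕ=-29.7°):
cos h₀ = −tan(-29.7°) tan(+21.600°) = 0.2258, h₀ = 1.3430 rad.
Bracket: h₀ sin ϕ sin δ + cos ϕ cos δ sin h₀ = 1.3430×-0.49546×0.36812 + 0.86863×0.92978×0.97417 = -0.244948 + 0.786774 = 0.541826.
Q̄ = (S_0/π) × [bracket] = (1287/π) × 0.541826 = 221.97 W/m².
Ratio Q̄_A / Q̄_B = 460.16 / 221.97 = 2.073.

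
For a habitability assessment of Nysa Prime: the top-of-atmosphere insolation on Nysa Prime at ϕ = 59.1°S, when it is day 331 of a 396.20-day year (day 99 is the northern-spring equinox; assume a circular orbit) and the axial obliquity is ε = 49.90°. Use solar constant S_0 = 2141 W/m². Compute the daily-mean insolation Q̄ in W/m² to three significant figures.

Solar longitude: L_s = 360° × (331 − 99)/396.20 = 210.803°.
sin δ = sin 49.90° × sin 210.803° = -0.39170, so δ = -23.060°.
cos h₀ = −tan(-59.1°) tan(-23.060°) = -0.7113, h₀ = 2.3622 rad.
Bracket: h₀ sin ϕ sin δ + cos ϕ cos δ sin h₀ = 2.3622×-0.85806×-0.39170 + 0.51354×0.92009×0.70286 = 0.793940 + 0.332103 = 1.126043.
Q̄ = (S_0/π) × [bracket] = (2141/π) × 1.126043 = 767.4 W/m².

Q̄ ≈ 767 W/m²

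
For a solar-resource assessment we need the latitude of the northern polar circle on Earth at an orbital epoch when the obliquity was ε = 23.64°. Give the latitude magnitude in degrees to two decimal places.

66.36°

The polar circle is the lowest latitude that experiences at least one full rotation of continuous daylight at the northern-summer solstice; it lies at |φ| = 90° − ε = 90° − 23.64° = 66.36°.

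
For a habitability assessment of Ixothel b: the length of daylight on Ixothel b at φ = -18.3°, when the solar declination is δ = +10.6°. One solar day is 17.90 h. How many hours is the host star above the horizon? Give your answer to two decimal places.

cos H₀ = −tan φ · tan δ = −tan(-18.3°) × tan(+10.600°) = 0.0619, so H₀ = 1.5089 rad = 86.45°.
Daylight = 2H₀/(2π) × 17.90 h = (1.5089/π) × 17.90 = 8.60 h.

8.60 h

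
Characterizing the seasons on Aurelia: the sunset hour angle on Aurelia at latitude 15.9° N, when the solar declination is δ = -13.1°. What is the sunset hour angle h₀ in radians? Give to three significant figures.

cos h₀ = −tan ϕ · tan δ = −tan(+15.9°) × tan(-13.100°) = 0.0663, so h₀ = 1.5045 rad = 86.20°.

h₀ = 1.50 rad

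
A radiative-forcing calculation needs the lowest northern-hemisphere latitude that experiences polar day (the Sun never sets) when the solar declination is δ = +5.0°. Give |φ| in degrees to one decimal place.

|φ| = 85.0°

Polar day requires cos H₀ = −tan φ tan δ ≤ −1, i.e. tan φ tan δ ≥ 1.
The boundary is |tan φ| · |tan δ| = 1, so |φ| = 90° − |δ| = 90° − 5.0° = 85.0° in the northern hemisphere.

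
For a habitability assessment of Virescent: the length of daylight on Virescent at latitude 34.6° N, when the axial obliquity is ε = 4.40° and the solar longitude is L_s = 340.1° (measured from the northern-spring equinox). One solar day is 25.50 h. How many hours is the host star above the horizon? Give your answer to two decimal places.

Solar declination: sin δ = sin ε · sin L_s = sin 4.40° × sin 340.1° = -0.02611, so δ = -1.496°.
cos h₀ = −tan ϕ · tan δ = −tan(+34.6°) × tan(-1.496°) = 0.0180, so h₀ = 1.5528 rad = 88.97°.
Daylight = 2h₀/(2π) × 25.50 h = (1.5528/π) × 25.50 = 12.60 h.

12.60 h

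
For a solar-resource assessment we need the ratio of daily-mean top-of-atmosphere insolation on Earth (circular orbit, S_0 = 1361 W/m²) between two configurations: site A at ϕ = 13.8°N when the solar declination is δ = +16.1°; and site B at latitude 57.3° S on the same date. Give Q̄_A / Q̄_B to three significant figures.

— Configuration A (ϕ=+13.8°):
cos h₀ = −tan(+13.8°) tan(+16.100°) = -0.0709, h₀ = 1.6418 rad.
Bracket: h₀ sin ϕ sin δ + cos ϕ cos δ sin h₀ = 1.6418×0.23853×0.27731 + 0.97113×0.96078×0.99748 = 0.108600 + 0.930691 = 1.039291.
Q̄ = (S_0/π) × [bracket] = (1361/π) × 1.039291 = 450.24 W/m².
— Configuration B (ϕ=-57.3°):
cos h₀ = −tan(-57.3°) tan(+16.100°) = 0.4496, h₀ = 1.1045 rad.
Bracket: h₀ sin ϕ sin δ + cos ϕ cos δ sin h₀ = 1.1045×-0.84151×0.27731 + 0.54024×0.96078×0.89323 = -0.257745 + 0.463633 = 0.205888.
Q̄ = (S_0/π) × [bracket] = (1361/π) × 0.205888 = 89.195 W/m².
Ratio Q̄_A / Q̄_B = 450.24 / 89.195 = 5.048.

Q̄_A / Q̄_B ≈ 5.05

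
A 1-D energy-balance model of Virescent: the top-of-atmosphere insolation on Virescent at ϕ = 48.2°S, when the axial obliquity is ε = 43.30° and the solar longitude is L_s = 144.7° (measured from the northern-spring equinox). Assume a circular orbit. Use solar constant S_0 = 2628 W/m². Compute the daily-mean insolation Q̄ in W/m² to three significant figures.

Q̄ ≈ 185 W/m²

Solar declination: sin δ = sin ε · sin L_s = sin 43.30° × sin 144.7° = 0.39631, so δ = +23.347°.
cos h₀ = −tan(-48.2°) tan(+23.347°) = 0.4828, h₀ = 1.0670 rad.
Bracket: h₀ sin ϕ sin δ + cos ϕ cos δ sin h₀ = 1.0670×-0.74548×0.39631 + 0.66653×0.91812×0.87575 = -0.315236 + 0.535919 = 0.220683.
Q̄ = (S_0/π) × [bracket] = (2628/π) × 0.220683 = 184.6 W/m².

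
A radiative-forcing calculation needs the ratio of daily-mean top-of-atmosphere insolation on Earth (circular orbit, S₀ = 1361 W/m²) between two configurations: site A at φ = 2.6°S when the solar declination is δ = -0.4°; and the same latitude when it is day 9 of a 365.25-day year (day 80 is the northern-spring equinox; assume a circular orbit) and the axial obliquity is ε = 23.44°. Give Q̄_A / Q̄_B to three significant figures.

Q̄_A / Q̄_B ≈ 1.05

— Configuration A (φ=-2.6°):
cos H₀ = −tan(-2.6°) tan(-0.400°) = -0.0003, H₀ = 1.5711 rad.
Bracket: H₀ sin φ sin δ + cos φ cos δ sin H₀ = 1.5711×-0.04536×-0.00698 + 0.99897×0.99998×1.00000 = 0.000497 + 0.998950 = 0.999447.
Q̄ = (S₀/π) × [bracket] = (1361/π) × 0.999447 = 432.98 W/m².
— Configuration B (φ=-2.6°):
Solar longitude: λ_s = 360° × (9 − 80)/365.25 = -69.979°, i.e. -69.979° + 360° = 290.021°.
sin δ = sin 23.44° × sin 290.021° = -0.37375, so δ = -21.947°.
cos H₀ = −tan(-2.6°) tan(-21.947°) = -0.0183, H₀ = 1.5891 rad.
Bracket: H₀ sin φ sin δ + cos φ cos δ sin H₀ = 1.5891×-0.04536×-0.37375 + 0.99897×0.92753×0.99983 = 0.026940 + 0.926417 = 0.953357.
Q̄ = (S₀/π) × [bracket] = (1361/π) × 0.953357 = 413.01 W/m².
Ratio Q̄_A / Q̄_B = 432.98 / 413.01 = 1.048.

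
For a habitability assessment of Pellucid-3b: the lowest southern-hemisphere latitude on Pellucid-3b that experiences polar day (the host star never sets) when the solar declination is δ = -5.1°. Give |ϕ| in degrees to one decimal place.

Polar day requires cos h₀ = −tan ϕ tan δ ≤ −1, i.e. tan ϕ tan δ ≥ 1.
The boundary is |tan ϕ| · |tan δ| = 1, so |ϕ| = 90° − |δ| = 90° − 5.1° = 84.9° in the southern hemisphere.

|ϕ| = 84.9°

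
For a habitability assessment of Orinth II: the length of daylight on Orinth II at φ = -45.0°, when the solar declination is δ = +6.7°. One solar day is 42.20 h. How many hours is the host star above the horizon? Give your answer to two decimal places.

cos H₀ = −tan φ · tan δ = −tan(-45.0°) × tan(+6.700°) = 0.1175, so H₀ = 1.4531 rad = 83.25°.
Daylight = 2H₀/(2π) × 42.20 h = (1.4531/π) × 42.20 = 19.52 h.

19.52 h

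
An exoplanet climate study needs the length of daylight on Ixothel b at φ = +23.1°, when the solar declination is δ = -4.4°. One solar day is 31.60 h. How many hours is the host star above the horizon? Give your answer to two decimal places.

15.47 h

cos H₀ = −tan φ · tan δ = −tan(+23.1°) × tan(-4.400°) = 0.0328, so H₀ = 1.5380 rad = 88.12°.
Daylight = 2H₀/(2π) × 31.60 h = (1.5380/π) × 31.60 = 15.47 h.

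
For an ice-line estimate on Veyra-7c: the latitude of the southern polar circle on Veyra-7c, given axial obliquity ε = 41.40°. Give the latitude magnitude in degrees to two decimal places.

48.60°

The polar circle is the lowest latitude that experiences at least one full rotation of continuous darkness at the northern-summer solstice; it lies at |φ| = 90° − ε = 90° − 41.40° = 48.60°.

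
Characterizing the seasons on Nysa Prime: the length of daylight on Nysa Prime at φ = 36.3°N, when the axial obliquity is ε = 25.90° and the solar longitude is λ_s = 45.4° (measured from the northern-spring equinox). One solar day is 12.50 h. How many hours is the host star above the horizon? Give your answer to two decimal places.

Solar declination: sin δ = sin ε · sin λ_s = sin 25.90° × sin 45.4° = 0.31101, so δ = +18.120°.
cos H₀ = −tan φ · tan δ = −tan(+36.3°) × tan(+18.120°) = -0.2404, so H₀ = 1.8136 rad = 103.91°.
Daylight = 2H₀/(2π) × 12.50 h = (1.8136/π) × 12.50 = 7.22 h.

7.22 h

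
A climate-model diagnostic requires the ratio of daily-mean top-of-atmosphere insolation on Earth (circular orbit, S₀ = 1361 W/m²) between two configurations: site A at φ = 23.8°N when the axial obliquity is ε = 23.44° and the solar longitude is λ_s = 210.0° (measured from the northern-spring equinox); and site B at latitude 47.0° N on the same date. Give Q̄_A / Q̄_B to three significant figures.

— Configuration A (φ=+23.8°):
Solar declination: sin δ = sin ε · sin λ_s = sin 23.44° × sin 210.0° = -0.19889, so δ = -11.472°.
cos H₀ = −tan(+23.8°) tan(-11.472°) = 0.0895, H₀ = 1.4812 rad.
Bracket: H₀ sin φ sin δ + cos φ cos δ sin H₀ = 1.4812×0.40355×-0.19889 + 0.91496×0.98002×0.99599 = -0.118884 + 0.893083 = 0.774199.
Q̄ = (S₀/π) × [bracket] = (1361/π) × 0.774199 = 335.40 W/m².
— Configuration B (φ=+47.0°):
cos H₀ = −tan(+47.0°) tan(-11.472°) = 0.2176, H₀ = 1.3514 rad.
Bracket: H₀ sin φ sin δ + cos φ cos δ sin H₀ = 1.3514×0.73135×-0.19889 + 0.68200×0.98002×0.97603 = -0.196572 + 0.652353 = 0.455781.
Q̄ = (S₀/π) × [bracket] = (1361/π) × 0.455781 = 197.45 W/m².
Ratio Q̄_A / Q̄_B = 335.40 / 197.45 = 1.699.

Q̄_A / Q̄_B ≈ 1.70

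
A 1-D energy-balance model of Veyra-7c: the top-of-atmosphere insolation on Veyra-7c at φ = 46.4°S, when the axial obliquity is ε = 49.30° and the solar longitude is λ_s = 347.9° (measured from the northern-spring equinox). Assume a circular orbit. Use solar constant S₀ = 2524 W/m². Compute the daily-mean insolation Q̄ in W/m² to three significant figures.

Solar declination: sin δ = sin ε · sin λ_s = sin 49.30° × sin 347.9° = -0.15892, so δ = -9.144°.
cos H₀ = −tan(-46.4°) tan(-9.144°) = -0.1690, H₀ = 1.7406 rad.
Bracket: H₀ sin φ sin δ + cos φ cos δ sin H₀ = 1.7406×-0.72417×-0.15892 + 0.68962×0.98729×0.98561 = 0.200317 + 0.671057 = 0.871374.
Q̄ = (S₀/π) × [bracket] = (2524/π) × 0.871374 = 700.1 W/m².

Q̄ ≈ 700 W/m²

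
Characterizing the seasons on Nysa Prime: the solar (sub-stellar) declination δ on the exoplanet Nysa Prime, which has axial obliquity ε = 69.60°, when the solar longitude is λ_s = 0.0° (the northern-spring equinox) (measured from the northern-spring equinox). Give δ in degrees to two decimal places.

δ = +0.00°

sin δ = sin ε · sin λ_s = sin 69.60° × sin 0.0° = 0.000000.
δ = arcsin(0.000000) = +0.00°.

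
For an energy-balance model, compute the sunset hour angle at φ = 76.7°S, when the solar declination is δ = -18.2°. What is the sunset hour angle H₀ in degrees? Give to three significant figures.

Sunrise equation: cos H₀ = −tan φ · tan δ = -1.3909 ≤ −1, so the Sun never sets (polar day) and H₀ = π.

H₀ = 180°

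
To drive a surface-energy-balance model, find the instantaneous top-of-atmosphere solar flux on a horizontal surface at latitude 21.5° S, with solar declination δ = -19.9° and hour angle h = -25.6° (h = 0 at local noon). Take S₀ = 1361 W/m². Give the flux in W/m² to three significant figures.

1.24e+03 W/m²

cos θ_z = sin φ sin δ + cos φ cos δ cos h = 0.124750 + 0.788978 = 0.913728.
Flux = S₀ · cos θ_z = 1361 × 0.913728 = 1244 W/m².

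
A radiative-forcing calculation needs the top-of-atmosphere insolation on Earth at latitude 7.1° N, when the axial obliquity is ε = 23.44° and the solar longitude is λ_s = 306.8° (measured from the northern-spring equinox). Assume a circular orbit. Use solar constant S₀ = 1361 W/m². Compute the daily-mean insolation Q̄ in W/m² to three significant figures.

Q̄ ≈ 381 W/m²

Solar declination: sin δ = sin ε · sin λ_s = sin 23.44° × sin 306.8° = -0.31852, so δ = -18.574°.
cos H₀ = −tan(+7.1°) tan(-18.574°) = 0.0419, H₀ = 1.5289 rad.
Bracket: H₀ sin φ sin δ + cos φ cos δ sin H₀ = 1.5289×0.12360×-0.31852 + 0.99233×0.94792×0.99912 = -0.060191 + 0.939822 = 0.879631.
Q̄ = (S₀/π) × [bracket] = (1361/π) × 0.879631 = 381.1 W/m².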